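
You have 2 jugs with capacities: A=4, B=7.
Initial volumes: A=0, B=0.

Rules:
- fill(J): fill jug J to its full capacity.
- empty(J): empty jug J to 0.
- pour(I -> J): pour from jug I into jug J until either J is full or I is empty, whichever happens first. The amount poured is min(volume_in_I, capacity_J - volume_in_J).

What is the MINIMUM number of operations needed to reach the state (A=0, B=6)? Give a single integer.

Answer: 7

Derivation:
BFS from (A=0, B=0). One shortest path:
  1. fill(B) -> (A=0 B=7)
  2. pour(B -> A) -> (A=4 B=3)
  3. empty(A) -> (A=0 B=3)
  4. pour(B -> A) -> (A=3 B=0)
  5. fill(B) -> (A=3 B=7)
  6. pour(B -> A) -> (A=4 B=6)
  7. empty(A) -> (A=0 B=6)
Reached target in 7 moves.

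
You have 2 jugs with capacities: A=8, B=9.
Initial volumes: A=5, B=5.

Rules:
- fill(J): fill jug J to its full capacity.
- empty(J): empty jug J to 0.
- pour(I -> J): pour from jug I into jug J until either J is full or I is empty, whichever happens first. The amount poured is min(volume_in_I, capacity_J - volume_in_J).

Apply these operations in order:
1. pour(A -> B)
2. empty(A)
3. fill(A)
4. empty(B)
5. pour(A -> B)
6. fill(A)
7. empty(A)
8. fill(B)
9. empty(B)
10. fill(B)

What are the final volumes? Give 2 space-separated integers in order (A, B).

Step 1: pour(A -> B) -> (A=1 B=9)
Step 2: empty(A) -> (A=0 B=9)
Step 3: fill(A) -> (A=8 B=9)
Step 4: empty(B) -> (A=8 B=0)
Step 5: pour(A -> B) -> (A=0 B=8)
Step 6: fill(A) -> (A=8 B=8)
Step 7: empty(A) -> (A=0 B=8)
Step 8: fill(B) -> (A=0 B=9)
Step 9: empty(B) -> (A=0 B=0)
Step 10: fill(B) -> (A=0 B=9)

Answer: 0 9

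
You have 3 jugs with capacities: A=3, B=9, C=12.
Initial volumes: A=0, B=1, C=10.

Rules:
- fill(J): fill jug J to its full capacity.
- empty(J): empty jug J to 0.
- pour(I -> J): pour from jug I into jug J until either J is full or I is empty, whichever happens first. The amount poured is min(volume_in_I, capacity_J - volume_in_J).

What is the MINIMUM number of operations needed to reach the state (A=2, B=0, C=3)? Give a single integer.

BFS from (A=0, B=1, C=10). One shortest path:
  1. fill(A) -> (A=3 B=1 C=10)
  2. pour(A -> C) -> (A=1 B=1 C=12)
  3. pour(B -> A) -> (A=2 B=0 C=12)
  4. pour(C -> B) -> (A=2 B=9 C=3)
  5. empty(B) -> (A=2 B=0 C=3)
Reached target in 5 moves.

Answer: 5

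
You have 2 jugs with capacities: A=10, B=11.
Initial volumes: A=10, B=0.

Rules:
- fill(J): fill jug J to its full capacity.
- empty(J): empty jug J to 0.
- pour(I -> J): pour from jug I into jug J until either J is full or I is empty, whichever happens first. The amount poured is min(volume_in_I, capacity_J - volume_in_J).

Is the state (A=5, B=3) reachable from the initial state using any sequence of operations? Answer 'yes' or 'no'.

BFS explored all 42 reachable states.
Reachable set includes: (0,0), (0,1), (0,2), (0,3), (0,4), (0,5), (0,6), (0,7), (0,8), (0,9), (0,10), (0,11) ...
Target (A=5, B=3) not in reachable set → no.

Answer: no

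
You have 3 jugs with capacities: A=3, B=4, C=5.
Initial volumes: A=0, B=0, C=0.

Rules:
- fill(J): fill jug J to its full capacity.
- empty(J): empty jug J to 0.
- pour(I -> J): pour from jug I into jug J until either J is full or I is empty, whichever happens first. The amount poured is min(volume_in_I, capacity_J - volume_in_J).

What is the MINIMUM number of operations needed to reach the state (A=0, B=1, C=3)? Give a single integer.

BFS from (A=0, B=0, C=0). One shortest path:
  1. fill(B) -> (A=0 B=4 C=0)
  2. pour(B -> A) -> (A=3 B=1 C=0)
  3. pour(A -> C) -> (A=0 B=1 C=3)
Reached target in 3 moves.

Answer: 3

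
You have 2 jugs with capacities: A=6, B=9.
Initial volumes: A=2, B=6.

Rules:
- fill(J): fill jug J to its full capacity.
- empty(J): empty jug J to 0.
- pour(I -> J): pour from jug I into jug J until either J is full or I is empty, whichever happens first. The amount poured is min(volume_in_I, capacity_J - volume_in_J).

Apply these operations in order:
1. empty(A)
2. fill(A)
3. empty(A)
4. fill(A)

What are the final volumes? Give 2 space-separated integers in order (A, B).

Step 1: empty(A) -> (A=0 B=6)
Step 2: fill(A) -> (A=6 B=6)
Step 3: empty(A) -> (A=0 B=6)
Step 4: fill(A) -> (A=6 B=6)

Answer: 6 6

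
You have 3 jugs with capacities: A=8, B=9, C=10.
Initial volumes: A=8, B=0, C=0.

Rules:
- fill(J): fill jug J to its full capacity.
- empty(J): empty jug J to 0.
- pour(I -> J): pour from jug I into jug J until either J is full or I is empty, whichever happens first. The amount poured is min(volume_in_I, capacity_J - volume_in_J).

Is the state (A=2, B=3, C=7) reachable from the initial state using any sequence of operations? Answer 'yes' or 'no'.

BFS explored all 486 reachable states.
Reachable set includes: (0,0,0), (0,0,1), (0,0,2), (0,0,3), (0,0,4), (0,0,5), (0,0,6), (0,0,7), (0,0,8), (0,0,9), (0,0,10), (0,1,0) ...
Target (A=2, B=3, C=7) not in reachable set → no.

Answer: no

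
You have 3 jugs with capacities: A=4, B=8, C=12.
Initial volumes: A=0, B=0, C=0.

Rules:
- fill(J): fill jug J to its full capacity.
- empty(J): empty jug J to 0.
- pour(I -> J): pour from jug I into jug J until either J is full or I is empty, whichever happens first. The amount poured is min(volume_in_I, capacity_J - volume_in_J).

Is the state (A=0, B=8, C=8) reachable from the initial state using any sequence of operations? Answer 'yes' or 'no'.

BFS from (A=0, B=0, C=0):
  1. fill(B) -> (A=0 B=8 C=0)
  2. pour(B -> C) -> (A=0 B=0 C=8)
  3. fill(B) -> (A=0 B=8 C=8)
Target reached → yes.

Answer: yes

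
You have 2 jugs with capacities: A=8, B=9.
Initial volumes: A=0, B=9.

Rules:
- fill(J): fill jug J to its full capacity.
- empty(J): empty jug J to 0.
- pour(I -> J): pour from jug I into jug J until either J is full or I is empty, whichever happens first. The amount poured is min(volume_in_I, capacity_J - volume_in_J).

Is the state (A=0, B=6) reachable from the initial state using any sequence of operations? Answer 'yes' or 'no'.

BFS from (A=0, B=9):
  1. fill(A) -> (A=8 B=9)
  2. empty(B) -> (A=8 B=0)
  3. pour(A -> B) -> (A=0 B=8)
  4. fill(A) -> (A=8 B=8)
  5. pour(A -> B) -> (A=7 B=9)
  6. empty(B) -> (A=7 B=0)
  7. pour(A -> B) -> (A=0 B=7)
  8. fill(A) -> (A=8 B=7)
  9. pour(A -> B) -> (A=6 B=9)
  10. empty(B) -> (A=6 B=0)
  11. pour(A -> B) -> (A=0 B=6)
Target reached → yes.

Answer: yes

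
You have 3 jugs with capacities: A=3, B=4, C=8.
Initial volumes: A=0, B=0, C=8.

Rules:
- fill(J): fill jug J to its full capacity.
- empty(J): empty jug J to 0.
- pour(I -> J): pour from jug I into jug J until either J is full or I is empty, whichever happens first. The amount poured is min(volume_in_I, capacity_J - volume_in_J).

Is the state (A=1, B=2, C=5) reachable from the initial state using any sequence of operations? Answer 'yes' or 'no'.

BFS explored all 138 reachable states.
Reachable set includes: (0,0,0), (0,0,1), (0,0,2), (0,0,3), (0,0,4), (0,0,5), (0,0,6), (0,0,7), (0,0,8), (0,1,0), (0,1,1), (0,1,2) ...
Target (A=1, B=2, C=5) not in reachable set → no.

Answer: no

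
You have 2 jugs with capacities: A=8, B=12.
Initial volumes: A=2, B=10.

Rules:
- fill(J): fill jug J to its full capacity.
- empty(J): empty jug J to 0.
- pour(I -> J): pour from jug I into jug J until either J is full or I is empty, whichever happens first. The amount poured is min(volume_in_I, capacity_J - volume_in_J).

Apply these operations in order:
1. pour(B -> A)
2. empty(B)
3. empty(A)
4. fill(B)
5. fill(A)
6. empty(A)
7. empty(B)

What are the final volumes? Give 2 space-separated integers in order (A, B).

Step 1: pour(B -> A) -> (A=8 B=4)
Step 2: empty(B) -> (A=8 B=0)
Step 3: empty(A) -> (A=0 B=0)
Step 4: fill(B) -> (A=0 B=12)
Step 5: fill(A) -> (A=8 B=12)
Step 6: empty(A) -> (A=0 B=12)
Step 7: empty(B) -> (A=0 B=0)

Answer: 0 0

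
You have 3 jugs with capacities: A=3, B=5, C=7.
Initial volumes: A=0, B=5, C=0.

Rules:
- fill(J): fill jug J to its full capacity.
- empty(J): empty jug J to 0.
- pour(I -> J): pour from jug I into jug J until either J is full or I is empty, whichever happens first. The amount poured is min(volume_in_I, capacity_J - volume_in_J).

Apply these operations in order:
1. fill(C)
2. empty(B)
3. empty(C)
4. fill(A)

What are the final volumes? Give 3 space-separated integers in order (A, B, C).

Step 1: fill(C) -> (A=0 B=5 C=7)
Step 2: empty(B) -> (A=0 B=0 C=7)
Step 3: empty(C) -> (A=0 B=0 C=0)
Step 4: fill(A) -> (A=3 B=0 C=0)

Answer: 3 0 0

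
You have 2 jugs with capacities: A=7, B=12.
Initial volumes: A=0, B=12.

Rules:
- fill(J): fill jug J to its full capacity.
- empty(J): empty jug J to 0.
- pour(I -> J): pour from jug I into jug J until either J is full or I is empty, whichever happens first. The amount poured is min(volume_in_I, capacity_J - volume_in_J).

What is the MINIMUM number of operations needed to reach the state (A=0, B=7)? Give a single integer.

Answer: 3

Derivation:
BFS from (A=0, B=12). One shortest path:
  1. fill(A) -> (A=7 B=12)
  2. empty(B) -> (A=7 B=0)
  3. pour(A -> B) -> (A=0 B=7)
Reached target in 3 moves.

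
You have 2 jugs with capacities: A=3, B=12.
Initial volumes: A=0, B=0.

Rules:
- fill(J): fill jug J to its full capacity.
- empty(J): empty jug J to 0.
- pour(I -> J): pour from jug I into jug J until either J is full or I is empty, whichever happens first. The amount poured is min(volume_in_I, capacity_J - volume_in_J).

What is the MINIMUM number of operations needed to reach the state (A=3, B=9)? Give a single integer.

BFS from (A=0, B=0). One shortest path:
  1. fill(B) -> (A=0 B=12)
  2. pour(B -> A) -> (A=3 B=9)
Reached target in 2 moves.

Answer: 2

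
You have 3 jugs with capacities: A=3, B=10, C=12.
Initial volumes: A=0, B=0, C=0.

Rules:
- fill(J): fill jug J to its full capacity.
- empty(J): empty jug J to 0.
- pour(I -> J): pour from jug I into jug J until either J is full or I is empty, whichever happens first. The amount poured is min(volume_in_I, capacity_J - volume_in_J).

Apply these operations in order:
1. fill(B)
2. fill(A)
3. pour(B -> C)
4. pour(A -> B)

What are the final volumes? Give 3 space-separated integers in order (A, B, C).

Answer: 0 3 10

Derivation:
Step 1: fill(B) -> (A=0 B=10 C=0)
Step 2: fill(A) -> (A=3 B=10 C=0)
Step 3: pour(B -> C) -> (A=3 B=0 C=10)
Step 4: pour(A -> B) -> (A=0 B=3 C=10)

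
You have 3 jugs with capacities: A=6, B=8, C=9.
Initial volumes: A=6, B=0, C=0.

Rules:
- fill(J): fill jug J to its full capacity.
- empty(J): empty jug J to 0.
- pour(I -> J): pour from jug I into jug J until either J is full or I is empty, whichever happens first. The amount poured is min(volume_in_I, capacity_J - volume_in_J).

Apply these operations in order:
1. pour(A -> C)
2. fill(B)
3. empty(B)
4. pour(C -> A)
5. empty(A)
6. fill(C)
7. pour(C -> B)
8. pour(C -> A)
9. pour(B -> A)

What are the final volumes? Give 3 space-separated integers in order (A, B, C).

Answer: 6 3 0

Derivation:
Step 1: pour(A -> C) -> (A=0 B=0 C=6)
Step 2: fill(B) -> (A=0 B=8 C=6)
Step 3: empty(B) -> (A=0 B=0 C=6)
Step 4: pour(C -> A) -> (A=6 B=0 C=0)
Step 5: empty(A) -> (A=0 B=0 C=0)
Step 6: fill(C) -> (A=0 B=0 C=9)
Step 7: pour(C -> B) -> (A=0 B=8 C=1)
Step 8: pour(C -> A) -> (A=1 B=8 C=0)
Step 9: pour(B -> A) -> (A=6 B=3 C=0)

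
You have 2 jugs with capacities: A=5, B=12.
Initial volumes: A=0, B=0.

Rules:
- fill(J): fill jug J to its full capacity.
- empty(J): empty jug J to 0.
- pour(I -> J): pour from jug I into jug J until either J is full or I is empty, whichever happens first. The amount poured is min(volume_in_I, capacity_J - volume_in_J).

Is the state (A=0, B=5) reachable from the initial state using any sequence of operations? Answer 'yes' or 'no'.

BFS from (A=0, B=0):
  1. fill(A) -> (A=5 B=0)
  2. pour(A -> B) -> (A=0 B=5)
Target reached → yes.

Answer: yes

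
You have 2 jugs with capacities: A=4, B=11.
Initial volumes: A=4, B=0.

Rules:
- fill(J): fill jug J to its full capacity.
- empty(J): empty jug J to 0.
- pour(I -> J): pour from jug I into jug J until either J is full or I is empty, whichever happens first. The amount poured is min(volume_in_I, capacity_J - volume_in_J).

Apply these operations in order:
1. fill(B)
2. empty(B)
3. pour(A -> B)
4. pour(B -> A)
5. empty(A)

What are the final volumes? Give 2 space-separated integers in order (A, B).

Step 1: fill(B) -> (A=4 B=11)
Step 2: empty(B) -> (A=4 B=0)
Step 3: pour(A -> B) -> (A=0 B=4)
Step 4: pour(B -> A) -> (A=4 B=0)
Step 5: empty(A) -> (A=0 B=0)

Answer: 0 0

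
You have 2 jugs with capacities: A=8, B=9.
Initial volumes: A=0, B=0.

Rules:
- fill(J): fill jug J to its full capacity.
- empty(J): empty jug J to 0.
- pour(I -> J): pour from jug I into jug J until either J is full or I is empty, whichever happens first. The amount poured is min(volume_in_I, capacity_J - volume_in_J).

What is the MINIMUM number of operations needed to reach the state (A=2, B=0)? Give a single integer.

BFS from (A=0, B=0). One shortest path:
  1. fill(B) -> (A=0 B=9)
  2. pour(B -> A) -> (A=8 B=1)
  3. empty(A) -> (A=0 B=1)
  4. pour(B -> A) -> (A=1 B=0)
  5. fill(B) -> (A=1 B=9)
  6. pour(B -> A) -> (A=8 B=2)
  7. empty(A) -> (A=0 B=2)
  8. pour(B -> A) -> (A=2 B=0)
Reached target in 8 moves.

Answer: 8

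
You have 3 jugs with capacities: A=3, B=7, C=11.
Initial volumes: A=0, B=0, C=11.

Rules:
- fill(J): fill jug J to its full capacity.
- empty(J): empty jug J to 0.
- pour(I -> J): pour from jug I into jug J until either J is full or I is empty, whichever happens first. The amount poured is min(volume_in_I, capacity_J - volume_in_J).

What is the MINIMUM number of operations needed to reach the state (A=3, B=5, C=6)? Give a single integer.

BFS from (A=0, B=0, C=11). One shortest path:
  1. pour(C -> A) -> (A=3 B=0 C=8)
  2. empty(A) -> (A=0 B=0 C=8)
  3. pour(C -> A) -> (A=3 B=0 C=5)
  4. pour(C -> B) -> (A=3 B=5 C=0)
  5. pour(A -> C) -> (A=0 B=5 C=3)
  6. fill(A) -> (A=3 B=5 C=3)
  7. pour(A -> C) -> (A=0 B=5 C=6)
  8. fill(A) -> (A=3 B=5 C=6)
Reached target in 8 moves.

Answer: 8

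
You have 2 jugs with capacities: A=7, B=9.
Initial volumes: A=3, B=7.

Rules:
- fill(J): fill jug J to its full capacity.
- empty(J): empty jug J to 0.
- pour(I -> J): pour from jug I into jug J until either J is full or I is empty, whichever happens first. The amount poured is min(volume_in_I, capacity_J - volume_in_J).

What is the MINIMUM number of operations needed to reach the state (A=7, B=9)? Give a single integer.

Answer: 2

Derivation:
BFS from (A=3, B=7). One shortest path:
  1. fill(A) -> (A=7 B=7)
  2. fill(B) -> (A=7 B=9)
Reached target in 2 moves.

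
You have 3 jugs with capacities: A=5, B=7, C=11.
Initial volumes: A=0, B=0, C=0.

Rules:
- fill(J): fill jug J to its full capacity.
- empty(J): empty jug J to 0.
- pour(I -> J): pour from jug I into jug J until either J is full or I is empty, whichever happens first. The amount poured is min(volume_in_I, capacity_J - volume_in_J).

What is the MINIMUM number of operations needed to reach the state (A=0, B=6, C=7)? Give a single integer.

BFS from (A=0, B=0, C=0). One shortest path:
  1. fill(C) -> (A=0 B=0 C=11)
  2. pour(C -> B) -> (A=0 B=7 C=4)
  3. pour(C -> A) -> (A=4 B=7 C=0)
  4. pour(B -> C) -> (A=4 B=0 C=7)
  5. fill(B) -> (A=4 B=7 C=7)
  6. pour(B -> A) -> (A=5 B=6 C=7)
  7. empty(A) -> (A=0 B=6 C=7)
Reached target in 7 moves.

Answer: 7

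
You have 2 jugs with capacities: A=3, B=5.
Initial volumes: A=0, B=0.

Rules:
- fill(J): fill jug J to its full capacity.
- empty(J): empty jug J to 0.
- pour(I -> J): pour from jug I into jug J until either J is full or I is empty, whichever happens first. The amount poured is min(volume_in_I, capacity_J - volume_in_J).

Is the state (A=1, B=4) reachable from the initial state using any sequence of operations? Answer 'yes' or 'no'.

BFS explored all 16 reachable states.
Reachable set includes: (0,0), (0,1), (0,2), (0,3), (0,4), (0,5), (1,0), (1,5), (2,0), (2,5), (3,0), (3,1) ...
Target (A=1, B=4) not in reachable set → no.

Answer: no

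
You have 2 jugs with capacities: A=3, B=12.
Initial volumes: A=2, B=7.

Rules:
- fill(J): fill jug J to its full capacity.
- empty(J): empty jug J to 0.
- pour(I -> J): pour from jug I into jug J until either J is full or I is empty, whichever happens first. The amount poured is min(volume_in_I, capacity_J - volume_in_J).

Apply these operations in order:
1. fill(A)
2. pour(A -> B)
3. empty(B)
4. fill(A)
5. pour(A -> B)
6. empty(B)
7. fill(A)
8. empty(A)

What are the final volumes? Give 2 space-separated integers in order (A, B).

Answer: 0 0

Derivation:
Step 1: fill(A) -> (A=3 B=7)
Step 2: pour(A -> B) -> (A=0 B=10)
Step 3: empty(B) -> (A=0 B=0)
Step 4: fill(A) -> (A=3 B=0)
Step 5: pour(A -> B) -> (A=0 B=3)
Step 6: empty(B) -> (A=0 B=0)
Step 7: fill(A) -> (A=3 B=0)
Step 8: empty(A) -> (A=0 B=0)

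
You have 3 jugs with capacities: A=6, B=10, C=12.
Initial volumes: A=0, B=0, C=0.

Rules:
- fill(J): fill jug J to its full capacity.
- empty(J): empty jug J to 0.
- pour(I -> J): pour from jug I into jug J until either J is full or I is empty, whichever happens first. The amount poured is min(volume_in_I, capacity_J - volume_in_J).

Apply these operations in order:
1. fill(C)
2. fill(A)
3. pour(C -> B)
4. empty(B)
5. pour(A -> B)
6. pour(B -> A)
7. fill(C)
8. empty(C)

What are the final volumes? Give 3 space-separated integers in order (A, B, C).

Step 1: fill(C) -> (A=0 B=0 C=12)
Step 2: fill(A) -> (A=6 B=0 C=12)
Step 3: pour(C -> B) -> (A=6 B=10 C=2)
Step 4: empty(B) -> (A=6 B=0 C=2)
Step 5: pour(A -> B) -> (A=0 B=6 C=2)
Step 6: pour(B -> A) -> (A=6 B=0 C=2)
Step 7: fill(C) -> (A=6 B=0 C=12)
Step 8: empty(C) -> (A=6 B=0 C=0)

Answer: 6 0 0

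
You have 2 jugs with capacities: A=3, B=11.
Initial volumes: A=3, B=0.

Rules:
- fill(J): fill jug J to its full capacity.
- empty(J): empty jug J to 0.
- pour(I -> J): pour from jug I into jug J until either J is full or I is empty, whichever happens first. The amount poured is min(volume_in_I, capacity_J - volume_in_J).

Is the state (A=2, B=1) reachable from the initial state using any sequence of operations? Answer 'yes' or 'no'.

BFS explored all 28 reachable states.
Reachable set includes: (0,0), (0,1), (0,2), (0,3), (0,4), (0,5), (0,6), (0,7), (0,8), (0,9), (0,10), (0,11) ...
Target (A=2, B=1) not in reachable set → no.

Answer: no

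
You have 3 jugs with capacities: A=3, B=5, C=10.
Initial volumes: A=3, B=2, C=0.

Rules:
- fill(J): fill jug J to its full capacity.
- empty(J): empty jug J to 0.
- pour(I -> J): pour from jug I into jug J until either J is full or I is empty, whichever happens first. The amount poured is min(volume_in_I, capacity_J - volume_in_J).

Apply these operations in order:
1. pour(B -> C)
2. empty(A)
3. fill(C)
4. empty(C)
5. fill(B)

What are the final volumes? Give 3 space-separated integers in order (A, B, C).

Step 1: pour(B -> C) -> (A=3 B=0 C=2)
Step 2: empty(A) -> (A=0 B=0 C=2)
Step 3: fill(C) -> (A=0 B=0 C=10)
Step 4: empty(C) -> (A=0 B=0 C=0)
Step 5: fill(B) -> (A=0 B=5 C=0)

Answer: 0 5 0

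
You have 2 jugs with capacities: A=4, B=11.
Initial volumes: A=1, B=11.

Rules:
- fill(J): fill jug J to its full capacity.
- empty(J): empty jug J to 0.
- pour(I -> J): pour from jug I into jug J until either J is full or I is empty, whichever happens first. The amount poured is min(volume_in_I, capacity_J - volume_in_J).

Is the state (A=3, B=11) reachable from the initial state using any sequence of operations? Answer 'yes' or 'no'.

Answer: yes

Derivation:
BFS from (A=1, B=11):
  1. empty(A) -> (A=0 B=11)
  2. pour(B -> A) -> (A=4 B=7)
  3. empty(A) -> (A=0 B=7)
  4. pour(B -> A) -> (A=4 B=3)
  5. empty(A) -> (A=0 B=3)
  6. pour(B -> A) -> (A=3 B=0)
  7. fill(B) -> (A=3 B=11)
Target reached → yes.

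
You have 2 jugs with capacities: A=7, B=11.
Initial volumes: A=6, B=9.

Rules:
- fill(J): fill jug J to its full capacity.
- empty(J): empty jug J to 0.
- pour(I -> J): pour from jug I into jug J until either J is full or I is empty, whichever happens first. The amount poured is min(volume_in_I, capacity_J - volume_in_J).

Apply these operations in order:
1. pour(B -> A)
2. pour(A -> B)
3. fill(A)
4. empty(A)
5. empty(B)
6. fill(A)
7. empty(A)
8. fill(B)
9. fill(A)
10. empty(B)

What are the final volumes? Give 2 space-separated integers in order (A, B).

Step 1: pour(B -> A) -> (A=7 B=8)
Step 2: pour(A -> B) -> (A=4 B=11)
Step 3: fill(A) -> (A=7 B=11)
Step 4: empty(A) -> (A=0 B=11)
Step 5: empty(B) -> (A=0 B=0)
Step 6: fill(A) -> (A=7 B=0)
Step 7: empty(A) -> (A=0 B=0)
Step 8: fill(B) -> (A=0 B=11)
Step 9: fill(A) -> (A=7 B=11)
Step 10: empty(B) -> (A=7 B=0)

Answer: 7 0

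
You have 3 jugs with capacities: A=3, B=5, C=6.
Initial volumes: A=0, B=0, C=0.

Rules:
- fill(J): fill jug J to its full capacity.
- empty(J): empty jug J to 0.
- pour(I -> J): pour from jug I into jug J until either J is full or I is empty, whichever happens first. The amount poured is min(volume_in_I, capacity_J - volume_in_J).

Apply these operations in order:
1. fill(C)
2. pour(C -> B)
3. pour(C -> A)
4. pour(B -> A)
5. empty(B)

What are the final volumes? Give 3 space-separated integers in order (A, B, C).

Step 1: fill(C) -> (A=0 B=0 C=6)
Step 2: pour(C -> B) -> (A=0 B=5 C=1)
Step 3: pour(C -> A) -> (A=1 B=5 C=0)
Step 4: pour(B -> A) -> (A=3 B=3 C=0)
Step 5: empty(B) -> (A=3 B=0 C=0)

Answer: 3 0 0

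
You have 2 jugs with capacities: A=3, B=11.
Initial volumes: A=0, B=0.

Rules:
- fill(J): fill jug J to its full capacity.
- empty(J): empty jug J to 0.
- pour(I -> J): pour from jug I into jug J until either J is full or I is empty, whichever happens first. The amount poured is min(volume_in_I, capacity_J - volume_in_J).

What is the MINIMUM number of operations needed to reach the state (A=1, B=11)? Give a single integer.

BFS from (A=0, B=0). One shortest path:
  1. fill(A) -> (A=3 B=0)
  2. pour(A -> B) -> (A=0 B=3)
  3. fill(A) -> (A=3 B=3)
  4. pour(A -> B) -> (A=0 B=6)
  5. fill(A) -> (A=3 B=6)
  6. pour(A -> B) -> (A=0 B=9)
  7. fill(A) -> (A=3 B=9)
  8. pour(A -> B) -> (A=1 B=11)
Reached target in 8 moves.

Answer: 8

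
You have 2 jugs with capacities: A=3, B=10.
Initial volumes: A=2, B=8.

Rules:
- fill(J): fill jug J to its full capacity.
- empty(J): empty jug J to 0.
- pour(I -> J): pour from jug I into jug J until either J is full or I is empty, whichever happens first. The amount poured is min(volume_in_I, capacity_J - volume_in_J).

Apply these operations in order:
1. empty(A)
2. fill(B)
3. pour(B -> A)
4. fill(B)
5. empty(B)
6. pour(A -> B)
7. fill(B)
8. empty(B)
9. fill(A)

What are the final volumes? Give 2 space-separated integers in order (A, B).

Step 1: empty(A) -> (A=0 B=8)
Step 2: fill(B) -> (A=0 B=10)
Step 3: pour(B -> A) -> (A=3 B=7)
Step 4: fill(B) -> (A=3 B=10)
Step 5: empty(B) -> (A=3 B=0)
Step 6: pour(A -> B) -> (A=0 B=3)
Step 7: fill(B) -> (A=0 B=10)
Step 8: empty(B) -> (A=0 B=0)
Step 9: fill(A) -> (A=3 B=0)

Answer: 3 0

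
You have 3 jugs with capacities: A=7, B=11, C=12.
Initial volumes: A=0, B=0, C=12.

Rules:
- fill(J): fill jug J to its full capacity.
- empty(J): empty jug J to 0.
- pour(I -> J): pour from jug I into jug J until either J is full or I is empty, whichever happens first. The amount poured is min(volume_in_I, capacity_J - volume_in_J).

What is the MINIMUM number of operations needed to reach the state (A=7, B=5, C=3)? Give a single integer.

Answer: 8

Derivation:
BFS from (A=0, B=0, C=12). One shortest path:
  1. fill(A) -> (A=7 B=0 C=12)
  2. pour(A -> B) -> (A=0 B=7 C=12)
  3. pour(C -> A) -> (A=7 B=7 C=5)
  4. pour(A -> B) -> (A=3 B=11 C=5)
  5. empty(B) -> (A=3 B=0 C=5)
  6. pour(C -> B) -> (A=3 B=5 C=0)
  7. pour(A -> C) -> (A=0 B=5 C=3)
  8. fill(A) -> (A=7 B=5 C=3)
Reached target in 8 moves.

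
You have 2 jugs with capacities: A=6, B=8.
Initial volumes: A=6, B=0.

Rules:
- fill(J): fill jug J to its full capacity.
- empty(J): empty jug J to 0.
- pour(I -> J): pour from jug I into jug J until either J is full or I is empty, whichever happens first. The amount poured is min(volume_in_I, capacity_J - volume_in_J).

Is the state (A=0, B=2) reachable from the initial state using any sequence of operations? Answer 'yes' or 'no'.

Answer: yes

Derivation:
BFS from (A=6, B=0):
  1. empty(A) -> (A=0 B=0)
  2. fill(B) -> (A=0 B=8)
  3. pour(B -> A) -> (A=6 B=2)
  4. empty(A) -> (A=0 B=2)
Target reached → yes.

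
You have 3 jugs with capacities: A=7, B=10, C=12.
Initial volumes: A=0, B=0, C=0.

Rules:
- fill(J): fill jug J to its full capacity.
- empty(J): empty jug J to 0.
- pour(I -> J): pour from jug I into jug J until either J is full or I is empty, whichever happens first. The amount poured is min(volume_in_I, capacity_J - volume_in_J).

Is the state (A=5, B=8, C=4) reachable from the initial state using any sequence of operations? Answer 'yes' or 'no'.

BFS explored all 550 reachable states.
Reachable set includes: (0,0,0), (0,0,1), (0,0,2), (0,0,3), (0,0,4), (0,0,5), (0,0,6), (0,0,7), (0,0,8), (0,0,9), (0,0,10), (0,0,11) ...
Target (A=5, B=8, C=4) not in reachable set → no.

Answer: no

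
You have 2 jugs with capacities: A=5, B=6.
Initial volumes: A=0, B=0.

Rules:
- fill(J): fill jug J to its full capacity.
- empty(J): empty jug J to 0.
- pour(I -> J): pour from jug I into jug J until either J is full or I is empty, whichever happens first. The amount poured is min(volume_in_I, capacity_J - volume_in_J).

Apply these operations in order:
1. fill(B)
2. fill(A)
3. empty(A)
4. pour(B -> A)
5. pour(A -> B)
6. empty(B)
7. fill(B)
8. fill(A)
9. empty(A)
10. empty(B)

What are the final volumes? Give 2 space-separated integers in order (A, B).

Answer: 0 0

Derivation:
Step 1: fill(B) -> (A=0 B=6)
Step 2: fill(A) -> (A=5 B=6)
Step 3: empty(A) -> (A=0 B=6)
Step 4: pour(B -> A) -> (A=5 B=1)
Step 5: pour(A -> B) -> (A=0 B=6)
Step 6: empty(B) -> (A=0 B=0)
Step 7: fill(B) -> (A=0 B=6)
Step 8: fill(A) -> (A=5 B=6)
Step 9: empty(A) -> (A=0 B=6)
Step 10: empty(B) -> (A=0 B=0)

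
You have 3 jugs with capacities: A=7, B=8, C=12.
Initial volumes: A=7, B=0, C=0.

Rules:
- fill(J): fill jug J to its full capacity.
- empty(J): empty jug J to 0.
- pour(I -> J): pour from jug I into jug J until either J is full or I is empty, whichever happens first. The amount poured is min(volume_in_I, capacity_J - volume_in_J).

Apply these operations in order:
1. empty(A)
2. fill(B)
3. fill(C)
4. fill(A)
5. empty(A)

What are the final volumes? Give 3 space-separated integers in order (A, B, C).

Step 1: empty(A) -> (A=0 B=0 C=0)
Step 2: fill(B) -> (A=0 B=8 C=0)
Step 3: fill(C) -> (A=0 B=8 C=12)
Step 4: fill(A) -> (A=7 B=8 C=12)
Step 5: empty(A) -> (A=0 B=8 C=12)

Answer: 0 8 12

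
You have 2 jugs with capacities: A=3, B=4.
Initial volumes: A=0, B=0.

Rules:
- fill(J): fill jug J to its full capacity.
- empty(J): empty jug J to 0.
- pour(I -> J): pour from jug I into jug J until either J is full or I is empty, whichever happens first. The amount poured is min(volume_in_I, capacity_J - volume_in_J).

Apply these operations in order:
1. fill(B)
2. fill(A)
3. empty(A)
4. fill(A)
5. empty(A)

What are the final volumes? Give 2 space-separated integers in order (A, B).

Answer: 0 4

Derivation:
Step 1: fill(B) -> (A=0 B=4)
Step 2: fill(A) -> (A=3 B=4)
Step 3: empty(A) -> (A=0 B=4)
Step 4: fill(A) -> (A=3 B=4)
Step 5: empty(A) -> (A=0 B=4)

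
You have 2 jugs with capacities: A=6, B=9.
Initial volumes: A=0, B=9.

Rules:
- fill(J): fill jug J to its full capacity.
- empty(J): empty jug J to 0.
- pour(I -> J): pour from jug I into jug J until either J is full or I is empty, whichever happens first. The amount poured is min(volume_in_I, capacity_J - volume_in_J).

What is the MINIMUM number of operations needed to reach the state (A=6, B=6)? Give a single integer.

Answer: 4

Derivation:
BFS from (A=0, B=9). One shortest path:
  1. fill(A) -> (A=6 B=9)
  2. empty(B) -> (A=6 B=0)
  3. pour(A -> B) -> (A=0 B=6)
  4. fill(A) -> (A=6 B=6)
Reached target in 4 moves.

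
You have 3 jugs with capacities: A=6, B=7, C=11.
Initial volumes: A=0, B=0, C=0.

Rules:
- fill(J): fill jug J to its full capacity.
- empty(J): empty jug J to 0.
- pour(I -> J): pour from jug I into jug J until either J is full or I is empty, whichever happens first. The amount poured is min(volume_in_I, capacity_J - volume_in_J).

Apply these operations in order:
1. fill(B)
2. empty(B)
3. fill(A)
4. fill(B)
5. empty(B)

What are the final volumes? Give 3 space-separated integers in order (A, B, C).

Answer: 6 0 0

Derivation:
Step 1: fill(B) -> (A=0 B=7 C=0)
Step 2: empty(B) -> (A=0 B=0 C=0)
Step 3: fill(A) -> (A=6 B=0 C=0)
Step 4: fill(B) -> (A=6 B=7 C=0)
Step 5: empty(B) -> (A=6 B=0 C=0)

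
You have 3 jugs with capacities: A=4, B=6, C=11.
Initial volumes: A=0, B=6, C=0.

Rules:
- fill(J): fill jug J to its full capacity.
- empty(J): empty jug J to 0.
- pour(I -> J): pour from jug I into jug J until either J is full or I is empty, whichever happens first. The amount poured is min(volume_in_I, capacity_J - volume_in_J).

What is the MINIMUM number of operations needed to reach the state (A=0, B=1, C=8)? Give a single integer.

Answer: 8

Derivation:
BFS from (A=0, B=6, C=0). One shortest path:
  1. fill(A) -> (A=4 B=6 C=0)
  2. pour(B -> C) -> (A=4 B=0 C=6)
  3. fill(B) -> (A=4 B=6 C=6)
  4. pour(B -> C) -> (A=4 B=1 C=11)
  5. empty(C) -> (A=4 B=1 C=0)
  6. pour(A -> C) -> (A=0 B=1 C=4)
  7. fill(A) -> (A=4 B=1 C=4)
  8. pour(A -> C) -> (A=0 B=1 C=8)
Reached target in 8 moves.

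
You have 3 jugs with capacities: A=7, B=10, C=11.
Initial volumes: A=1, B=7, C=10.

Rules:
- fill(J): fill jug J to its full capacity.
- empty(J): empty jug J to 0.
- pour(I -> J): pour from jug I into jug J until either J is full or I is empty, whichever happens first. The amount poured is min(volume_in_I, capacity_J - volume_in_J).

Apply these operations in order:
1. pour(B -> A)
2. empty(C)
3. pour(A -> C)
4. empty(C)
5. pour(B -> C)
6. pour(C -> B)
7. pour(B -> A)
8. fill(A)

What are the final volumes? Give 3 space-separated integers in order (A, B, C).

Step 1: pour(B -> A) -> (A=7 B=1 C=10)
Step 2: empty(C) -> (A=7 B=1 C=0)
Step 3: pour(A -> C) -> (A=0 B=1 C=7)
Step 4: empty(C) -> (A=0 B=1 C=0)
Step 5: pour(B -> C) -> (A=0 B=0 C=1)
Step 6: pour(C -> B) -> (A=0 B=1 C=0)
Step 7: pour(B -> A) -> (A=1 B=0 C=0)
Step 8: fill(A) -> (A=7 B=0 C=0)

Answer: 7 0 0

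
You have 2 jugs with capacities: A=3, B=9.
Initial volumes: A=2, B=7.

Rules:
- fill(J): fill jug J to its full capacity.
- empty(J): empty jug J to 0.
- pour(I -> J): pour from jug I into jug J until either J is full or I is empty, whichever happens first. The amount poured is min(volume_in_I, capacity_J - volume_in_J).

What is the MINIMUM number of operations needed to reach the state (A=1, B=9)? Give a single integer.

BFS from (A=2, B=7). One shortest path:
  1. fill(A) -> (A=3 B=7)
  2. pour(A -> B) -> (A=1 B=9)
Reached target in 2 moves.

Answer: 2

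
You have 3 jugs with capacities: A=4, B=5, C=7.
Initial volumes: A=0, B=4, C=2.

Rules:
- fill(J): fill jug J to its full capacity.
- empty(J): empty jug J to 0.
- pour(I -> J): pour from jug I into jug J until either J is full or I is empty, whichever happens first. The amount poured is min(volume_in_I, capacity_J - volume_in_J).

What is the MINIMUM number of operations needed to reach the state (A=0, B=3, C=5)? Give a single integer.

Answer: 5

Derivation:
BFS from (A=0, B=4, C=2). One shortest path:
  1. fill(A) -> (A=4 B=4 C=2)
  2. empty(C) -> (A=4 B=4 C=0)
  3. pour(A -> B) -> (A=3 B=5 C=0)
  4. pour(B -> C) -> (A=3 B=0 C=5)
  5. pour(A -> B) -> (A=0 B=3 C=5)
Reached target in 5 moves.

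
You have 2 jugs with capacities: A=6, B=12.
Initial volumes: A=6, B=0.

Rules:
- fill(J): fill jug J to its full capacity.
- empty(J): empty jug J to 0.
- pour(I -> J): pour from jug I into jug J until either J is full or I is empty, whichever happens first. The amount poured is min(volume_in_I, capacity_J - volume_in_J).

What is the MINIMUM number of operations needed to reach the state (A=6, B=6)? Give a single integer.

Answer: 2

Derivation:
BFS from (A=6, B=0). One shortest path:
  1. pour(A -> B) -> (A=0 B=6)
  2. fill(A) -> (A=6 B=6)
Reached target in 2 moves.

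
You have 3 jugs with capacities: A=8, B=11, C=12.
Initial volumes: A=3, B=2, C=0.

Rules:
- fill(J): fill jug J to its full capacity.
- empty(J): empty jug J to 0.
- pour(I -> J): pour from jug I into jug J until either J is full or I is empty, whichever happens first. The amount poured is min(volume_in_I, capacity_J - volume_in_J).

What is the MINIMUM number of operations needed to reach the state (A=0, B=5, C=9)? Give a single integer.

Answer: 6

Derivation:
BFS from (A=3, B=2, C=0). One shortest path:
  1. empty(A) -> (A=0 B=2 C=0)
  2. fill(C) -> (A=0 B=2 C=12)
  3. pour(B -> A) -> (A=2 B=0 C=12)
  4. pour(C -> B) -> (A=2 B=11 C=1)
  5. pour(B -> A) -> (A=8 B=5 C=1)
  6. pour(A -> C) -> (A=0 B=5 C=9)
Reached target in 6 moves.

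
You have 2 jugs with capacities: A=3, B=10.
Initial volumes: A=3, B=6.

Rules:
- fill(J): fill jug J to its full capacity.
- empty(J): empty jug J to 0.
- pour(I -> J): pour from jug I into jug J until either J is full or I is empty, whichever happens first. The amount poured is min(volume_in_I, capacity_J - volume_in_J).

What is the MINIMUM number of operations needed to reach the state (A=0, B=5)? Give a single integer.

Answer: 7

Derivation:
BFS from (A=3, B=6). One shortest path:
  1. pour(A -> B) -> (A=0 B=9)
  2. fill(A) -> (A=3 B=9)
  3. pour(A -> B) -> (A=2 B=10)
  4. empty(B) -> (A=2 B=0)
  5. pour(A -> B) -> (A=0 B=2)
  6. fill(A) -> (A=3 B=2)
  7. pour(A -> B) -> (A=0 B=5)
Reached target in 7 moves.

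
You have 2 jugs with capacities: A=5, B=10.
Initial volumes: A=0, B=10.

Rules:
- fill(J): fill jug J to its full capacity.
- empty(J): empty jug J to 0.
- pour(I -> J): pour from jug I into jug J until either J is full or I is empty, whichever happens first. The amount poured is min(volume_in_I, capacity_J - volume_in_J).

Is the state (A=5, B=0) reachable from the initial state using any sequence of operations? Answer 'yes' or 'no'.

Answer: yes

Derivation:
BFS from (A=0, B=10):
  1. fill(A) -> (A=5 B=10)
  2. empty(B) -> (A=5 B=0)
Target reached → yes.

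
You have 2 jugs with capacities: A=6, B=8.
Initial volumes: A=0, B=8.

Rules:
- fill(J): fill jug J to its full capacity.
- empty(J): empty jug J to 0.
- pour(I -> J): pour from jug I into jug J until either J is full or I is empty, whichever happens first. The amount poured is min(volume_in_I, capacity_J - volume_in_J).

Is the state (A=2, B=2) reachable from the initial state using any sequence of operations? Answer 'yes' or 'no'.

BFS explored all 14 reachable states.
Reachable set includes: (0,0), (0,2), (0,4), (0,6), (0,8), (2,0), (2,8), (4,0), (4,8), (6,0), (6,2), (6,4) ...
Target (A=2, B=2) not in reachable set → no.

Answer: no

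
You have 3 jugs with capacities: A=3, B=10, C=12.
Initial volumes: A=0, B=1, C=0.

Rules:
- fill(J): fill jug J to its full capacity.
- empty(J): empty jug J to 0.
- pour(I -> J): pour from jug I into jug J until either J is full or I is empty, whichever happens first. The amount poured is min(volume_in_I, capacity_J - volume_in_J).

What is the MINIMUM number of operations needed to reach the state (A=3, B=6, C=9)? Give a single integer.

Answer: 7

Derivation:
BFS from (A=0, B=1, C=0). One shortest path:
  1. fill(A) -> (A=3 B=1 C=0)
  2. empty(B) -> (A=3 B=0 C=0)
  3. fill(C) -> (A=3 B=0 C=12)
  4. pour(A -> B) -> (A=0 B=3 C=12)
  5. fill(A) -> (A=3 B=3 C=12)
  6. pour(A -> B) -> (A=0 B=6 C=12)
  7. pour(C -> A) -> (A=3 B=6 C=9)
Reached target in 7 moves.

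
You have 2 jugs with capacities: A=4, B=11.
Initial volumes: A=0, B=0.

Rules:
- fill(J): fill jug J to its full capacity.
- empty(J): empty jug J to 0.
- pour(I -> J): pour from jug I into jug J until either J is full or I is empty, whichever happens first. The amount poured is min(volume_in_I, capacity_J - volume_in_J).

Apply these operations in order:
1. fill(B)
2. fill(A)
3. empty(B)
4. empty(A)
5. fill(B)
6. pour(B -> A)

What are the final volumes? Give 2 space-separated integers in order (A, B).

Step 1: fill(B) -> (A=0 B=11)
Step 2: fill(A) -> (A=4 B=11)
Step 3: empty(B) -> (A=4 B=0)
Step 4: empty(A) -> (A=0 B=0)
Step 5: fill(B) -> (A=0 B=11)
Step 6: pour(B -> A) -> (A=4 B=7)

Answer: 4 7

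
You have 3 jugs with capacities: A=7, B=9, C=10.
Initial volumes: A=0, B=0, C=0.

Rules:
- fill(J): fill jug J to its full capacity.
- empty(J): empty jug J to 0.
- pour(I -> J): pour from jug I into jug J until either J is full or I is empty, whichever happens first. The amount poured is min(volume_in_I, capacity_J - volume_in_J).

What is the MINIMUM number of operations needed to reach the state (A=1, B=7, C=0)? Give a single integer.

BFS from (A=0, B=0, C=0). One shortest path:
  1. fill(A) -> (A=7 B=0 C=0)
  2. fill(C) -> (A=7 B=0 C=10)
  3. pour(C -> B) -> (A=7 B=9 C=1)
  4. empty(B) -> (A=7 B=0 C=1)
  5. pour(A -> B) -> (A=0 B=7 C=1)
  6. pour(C -> A) -> (A=1 B=7 C=0)
Reached target in 6 moves.

Answer: 6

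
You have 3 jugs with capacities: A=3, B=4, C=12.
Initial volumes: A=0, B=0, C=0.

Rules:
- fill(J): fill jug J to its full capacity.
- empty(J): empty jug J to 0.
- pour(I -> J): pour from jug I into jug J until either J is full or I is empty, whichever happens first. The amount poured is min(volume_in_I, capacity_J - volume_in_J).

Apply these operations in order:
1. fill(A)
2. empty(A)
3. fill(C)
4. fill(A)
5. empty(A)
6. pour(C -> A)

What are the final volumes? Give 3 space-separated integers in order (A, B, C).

Step 1: fill(A) -> (A=3 B=0 C=0)
Step 2: empty(A) -> (A=0 B=0 C=0)
Step 3: fill(C) -> (A=0 B=0 C=12)
Step 4: fill(A) -> (A=3 B=0 C=12)
Step 5: empty(A) -> (A=0 B=0 C=12)
Step 6: pour(C -> A) -> (A=3 B=0 C=9)

Answer: 3 0 9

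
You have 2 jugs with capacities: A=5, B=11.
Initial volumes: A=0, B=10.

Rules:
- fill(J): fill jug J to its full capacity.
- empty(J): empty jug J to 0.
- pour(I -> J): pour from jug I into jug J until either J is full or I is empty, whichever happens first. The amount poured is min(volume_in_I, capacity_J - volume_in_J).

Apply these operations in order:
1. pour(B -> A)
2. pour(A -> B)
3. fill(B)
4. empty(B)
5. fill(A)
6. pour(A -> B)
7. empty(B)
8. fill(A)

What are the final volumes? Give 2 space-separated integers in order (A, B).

Step 1: pour(B -> A) -> (A=5 B=5)
Step 2: pour(A -> B) -> (A=0 B=10)
Step 3: fill(B) -> (A=0 B=11)
Step 4: empty(B) -> (A=0 B=0)
Step 5: fill(A) -> (A=5 B=0)
Step 6: pour(A -> B) -> (A=0 B=5)
Step 7: empty(B) -> (A=0 B=0)
Step 8: fill(A) -> (A=5 B=0)

Answer: 5 0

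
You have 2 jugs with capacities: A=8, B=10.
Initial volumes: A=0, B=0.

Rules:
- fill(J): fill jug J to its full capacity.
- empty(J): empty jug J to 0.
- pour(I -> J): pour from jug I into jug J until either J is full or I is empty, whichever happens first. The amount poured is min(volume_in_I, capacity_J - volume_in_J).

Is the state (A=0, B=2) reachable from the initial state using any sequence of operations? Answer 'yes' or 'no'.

BFS from (A=0, B=0):
  1. fill(B) -> (A=0 B=10)
  2. pour(B -> A) -> (A=8 B=2)
  3. empty(A) -> (A=0 B=2)
Target reached → yes.

Answer: yes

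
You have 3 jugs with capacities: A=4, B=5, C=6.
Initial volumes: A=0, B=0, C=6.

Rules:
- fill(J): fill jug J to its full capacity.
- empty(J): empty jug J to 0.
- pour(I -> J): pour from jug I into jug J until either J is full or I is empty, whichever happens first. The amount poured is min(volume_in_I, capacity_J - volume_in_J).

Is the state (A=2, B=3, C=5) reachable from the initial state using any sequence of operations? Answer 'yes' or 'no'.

Answer: no

Derivation:
BFS explored all 150 reachable states.
Reachable set includes: (0,0,0), (0,0,1), (0,0,2), (0,0,3), (0,0,4), (0,0,5), (0,0,6), (0,1,0), (0,1,1), (0,1,2), (0,1,3), (0,1,4) ...
Target (A=2, B=3, C=5) not in reachable set → no.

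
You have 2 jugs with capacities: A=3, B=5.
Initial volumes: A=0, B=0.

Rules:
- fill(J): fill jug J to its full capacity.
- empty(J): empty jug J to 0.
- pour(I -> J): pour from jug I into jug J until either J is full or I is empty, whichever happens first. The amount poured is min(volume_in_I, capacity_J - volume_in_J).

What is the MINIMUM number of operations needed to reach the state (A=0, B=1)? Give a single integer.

Answer: 6

Derivation:
BFS from (A=0, B=0). One shortest path:
  1. fill(A) -> (A=3 B=0)
  2. pour(A -> B) -> (A=0 B=3)
  3. fill(A) -> (A=3 B=3)
  4. pour(A -> B) -> (A=1 B=5)
  5. empty(B) -> (A=1 B=0)
  6. pour(A -> B) -> (A=0 B=1)
Reached target in 6 moves.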